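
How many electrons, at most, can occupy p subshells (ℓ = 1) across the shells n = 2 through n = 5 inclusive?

A p subshell (ℓ = 1) exists for every n ≥ 2, so shells n = 2, 3, 4, 5 each contribute one — 4 subshells.
Since each p subshell holds 2(2·1+1) = 6 electrons, the total is 4 × 6 = 24.

24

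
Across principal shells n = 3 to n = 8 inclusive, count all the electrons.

Shell n has n² orbitals: 3²=9 + 4²=16 + 5²=25 + 6²=36 + 7²=49 + 8²=64 = 199 orbitals.
Two spin states per orbital: 2 × 199 = 398 electrons.

398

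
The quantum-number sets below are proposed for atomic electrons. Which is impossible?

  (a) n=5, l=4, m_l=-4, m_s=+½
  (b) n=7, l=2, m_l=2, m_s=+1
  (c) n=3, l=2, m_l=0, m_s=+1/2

(b)

(b) has m_s = +1, but an electron's spin must be ±1/2.
The remaining sets (a), (c) satisfy all four rules.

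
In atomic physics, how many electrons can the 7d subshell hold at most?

10

A subshell with ℓ = 2 has 2ℓ+1 = 5 orbitals, each holding 2 electrons (spin ±1/2), so 5 × 2 = 10.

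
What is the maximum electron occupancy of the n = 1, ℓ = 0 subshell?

2

A subshell with ℓ = 0 has 2ℓ+1 = 1 orbital, each holding 2 electrons (spin ±1/2), so 1 × 2 = 2.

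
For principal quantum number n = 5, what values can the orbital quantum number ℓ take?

0, 1, 2, 3, 4

ℓ is an integer with 0 ≤ ℓ ≤ n−1, so for n = 5: ℓ = 0, 1, 2, 3, 4.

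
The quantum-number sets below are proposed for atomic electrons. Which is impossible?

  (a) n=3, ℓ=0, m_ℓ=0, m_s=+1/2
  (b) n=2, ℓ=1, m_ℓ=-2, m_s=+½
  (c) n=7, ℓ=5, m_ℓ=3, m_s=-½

(b) has |m_ℓ| = 2 > ℓ = 1, violating −ℓ ≤ m_ℓ ≤ ℓ.
The remaining sets (a), (c) satisfy all four rules.

(b)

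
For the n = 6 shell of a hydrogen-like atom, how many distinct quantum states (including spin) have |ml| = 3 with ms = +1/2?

6

With n = 6 the allowed l are 0, 1, …, 5.
Contributions: l=3 → 2; l=4 → 2; l=5 → 2.
Orbitals: 2 + 2 + 2 = 6. With ms fixed to a single value there is one state per orbital, giving 6 states.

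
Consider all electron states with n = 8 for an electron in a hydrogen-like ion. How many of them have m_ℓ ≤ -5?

For n = 8, ℓ ranges over 0 … 7.
Per ℓ-value: ℓ=5 → 1; ℓ=6 → 2; ℓ=7 → 3.
Orbitals: 1 + 2 + 3 = 6. Each orbital carries two spin states, so 6 × 2 = 12 states.

12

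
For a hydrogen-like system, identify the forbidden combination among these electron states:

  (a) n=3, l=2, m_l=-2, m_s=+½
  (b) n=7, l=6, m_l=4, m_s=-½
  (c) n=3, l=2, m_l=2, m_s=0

(c)

(c) has m_s = 0, but an electron's spin must be ±1/2.
The remaining sets (a), (b) satisfy all four rules.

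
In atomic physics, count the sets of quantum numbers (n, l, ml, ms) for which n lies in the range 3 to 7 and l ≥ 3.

180

Work shell by shell — for each n, count the (l, ml) pairs that satisfy l ≥ 3:
n=4 → 7; n=5 → 16; n=6 → 27; n=7 → 40.
Orbitals: 7 + 16 + 27 + 40 = 90. Including both spin states (ms = ±1/2) gives 2 × 90 = 180 states.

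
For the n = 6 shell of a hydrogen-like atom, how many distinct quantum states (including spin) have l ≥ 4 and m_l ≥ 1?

With n = 6 the allowed l are 0, 1, …, 5.
The (l, m_l) pairs meeting l ≥ 4 and m_l ≥ 1 give: l=4 → 4; l=5 → 5.
Orbitals: 4 + 5 = 9. Each orbital carries two spin states, so 9 × 2 = 18 states.

18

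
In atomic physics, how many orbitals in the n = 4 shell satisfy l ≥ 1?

Go through l = 0, …, 3 (the values permitted for n = 4).
Per l-value: l=1 → 3; l=2 → 5; l=3 → 7.
Total orbitals: 3 + 5 + 7 = 15.

15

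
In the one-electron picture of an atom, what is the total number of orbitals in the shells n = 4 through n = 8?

Shell n has n² orbitals: 4²=16 + 5²=25 + 6²=36 + 7²=49 + 8²=64 = 190 orbitals.

190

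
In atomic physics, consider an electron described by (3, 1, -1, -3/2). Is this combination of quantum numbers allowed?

Invalid

The spin quantum number for an electron can only be m_s = +1/2 or −1/2; m_s = -3/2 is not one of those.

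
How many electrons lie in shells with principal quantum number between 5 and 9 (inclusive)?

510

Shell n has n² orbitals: 5²=25 + 6²=36 + 7²=49 + 8²=64 + 9²=81 = 255 orbitals.
Two spin states per orbital: 2 × 255 = 510 electrons.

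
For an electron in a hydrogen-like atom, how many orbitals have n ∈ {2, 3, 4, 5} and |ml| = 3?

6

Per-shell orbital counts meeting the constraint:
n=4 → 2; n=5 → 4.
Total orbitals: 2 + 4 = 6.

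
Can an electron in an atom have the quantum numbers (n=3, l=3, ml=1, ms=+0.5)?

Invalid

The orbital quantum number must satisfy 0 ≤ l ≤ n−1. With n = 3 the allowed l values are 0, 1, 2, so l = 3 is out of range.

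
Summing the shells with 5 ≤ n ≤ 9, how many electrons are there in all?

510

Shell n has n² orbitals: 5²=25 + 6²=36 + 7²=49 + 8²=64 + 9²=81 = 255 orbitals.
Two spin states per orbital: 2 × 255 = 510 electrons.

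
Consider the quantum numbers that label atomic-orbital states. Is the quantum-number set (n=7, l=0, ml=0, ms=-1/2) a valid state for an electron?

Allowed

n = 7 is a positive integer. l = 0 satisfies 0 ≤ l ≤ n−1 = 6. ml = 0 lies in the range −l … +l (here 0). ms = -1/2 is one of ±1/2.
All four constraints are satisfied.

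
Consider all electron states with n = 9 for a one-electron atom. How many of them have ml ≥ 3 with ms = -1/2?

The n = 9 shell has l = 0 through 8; check each.
Contributions: l=3 → 1; l=4 → 2; l=5 → 3; l=6 → 4; l=7 → 5; l=8 → 6.
Orbitals: 1 + 2 + 3 + 4 + 5 + 6 = 21. With ms fixed to a single value there is one state per orbital, giving 21 states.

21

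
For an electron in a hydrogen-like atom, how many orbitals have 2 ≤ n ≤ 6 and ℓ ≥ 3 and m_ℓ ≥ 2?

16

Work shell by shell — for each n, count the (ℓ, m_ℓ) pairs that satisfy ℓ ≥ 3 and m_ℓ ≥ 2:
n=4 → 2; n=5 → 5; n=6 → 9.
Total orbitals: 2 + 5 + 9 = 16.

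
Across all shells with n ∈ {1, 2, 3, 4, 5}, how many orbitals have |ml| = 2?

12

Work shell by shell — for each n, count the (l, ml) pairs that satisfy |ml| = 2:
n=3 → 2; n=4 → 4; n=5 → 6.
Total orbitals: 2 + 4 + 6 = 12.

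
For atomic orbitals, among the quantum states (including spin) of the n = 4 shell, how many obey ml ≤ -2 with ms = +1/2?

Go through l = 0, …, 3 (the values permitted for n = 4).
Per l-value: l=2 → 1; l=3 → 2.
Orbitals: 1 + 2 = 3. With ms fixed to a single value there is one state per orbital, giving 3 states.

3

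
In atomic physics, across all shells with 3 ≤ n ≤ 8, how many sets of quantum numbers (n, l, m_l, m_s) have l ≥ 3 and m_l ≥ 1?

130

Per-shell orbital counts meeting the constraint:
n=4 → 3; n=5 → 7; n=6 → 12; n=7 → 18; n=8 → 25.
Orbitals: 3 + 7 + 12 + 18 + 25 = 65. Including both spin states (m_s = ±1/2) gives 2 × 65 = 130 states.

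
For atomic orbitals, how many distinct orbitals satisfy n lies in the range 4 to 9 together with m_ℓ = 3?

Go shell by shell, enumerating (ℓ, m_ℓ) with m_ℓ = 3:
n=4 → 1; n=5 → 2; n=6 → 3; n=7 → 4; n=8 → 5; n=9 → 6.
Total orbitals: 1 + 2 + 3 + 4 + 5 + 6 = 21.

21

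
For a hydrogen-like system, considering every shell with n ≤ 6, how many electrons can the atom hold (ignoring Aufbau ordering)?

Total orbitals = 1² + 2² + 3² + 4² + 5² + 6² = 91. Doubling for spin gives 182 electrons.

182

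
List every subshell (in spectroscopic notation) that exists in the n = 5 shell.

5s, 5p, 5d, 5f, 5g

For n = 5, l runs from 0 to 4. In spectroscopic notation l = 0,1,2,… ↔ s,p,d,f,g,h,i, so the subshells are 5s, 5p, 5d, 5f, 5g.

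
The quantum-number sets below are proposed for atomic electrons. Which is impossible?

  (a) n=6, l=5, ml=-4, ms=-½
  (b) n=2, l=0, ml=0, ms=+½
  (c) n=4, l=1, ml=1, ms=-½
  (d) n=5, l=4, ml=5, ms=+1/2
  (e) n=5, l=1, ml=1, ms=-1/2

(d) has |ml| = 5 > l = 4, violating −l ≤ ml ≤ l.
The remaining sets (a), (b), (c), (e) satisfy all four rules.

(d)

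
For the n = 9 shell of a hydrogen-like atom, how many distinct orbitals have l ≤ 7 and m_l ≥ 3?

Go through l = 0, …, 8 (the values permitted for n = 9).
The (l, m_l) pairs meeting l ≤ 7 and m_l ≥ 3 give: l=3 → 1; l=4 → 2; l=5 → 3; l=6 → 4; l=7 → 5.
Total orbitals: 1 + 2 + 3 + 4 + 5 = 15.

15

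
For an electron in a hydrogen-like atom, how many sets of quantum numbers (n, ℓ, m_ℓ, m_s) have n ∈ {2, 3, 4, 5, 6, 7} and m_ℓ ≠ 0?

For each n in the range, tally the orbitals obeying m_ℓ ≠ 0:
n=2 → 2; n=3 → 6; n=4 → 12; n=5 → 20; n=6 → 30; n=7 → 42.
Orbitals: 2 + 6 + 12 + 20 + 30 + 42 = 112. Including both spin states (m_s = ±1/2) gives 2 × 112 = 224 states.

224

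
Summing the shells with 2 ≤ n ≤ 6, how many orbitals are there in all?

Shell n has n² orbitals: 2²=4 + 3²=9 + 4²=16 + 5²=25 + 6²=36 = 90 orbitals.

90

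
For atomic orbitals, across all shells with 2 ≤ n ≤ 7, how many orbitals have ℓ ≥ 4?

62

Per-shell orbital counts meeting the constraint:
n=5 → 9; n=6 → 20; n=7 → 33.
Total orbitals: 9 + 20 + 33 = 62.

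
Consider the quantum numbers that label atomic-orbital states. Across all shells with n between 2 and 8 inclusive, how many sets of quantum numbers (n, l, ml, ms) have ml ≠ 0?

336

Go shell by shell, enumerating (l, ml) with ml ≠ 0:
n=2 → 2; n=3 → 6; n=4 → 12; n=5 → 20; n=6 → 30; n=7 → 42; n=8 → 56.
Orbitals: 2 + 6 + 12 + 20 + 30 + 42 + 56 = 168. Including both spin states (ms = ±1/2) gives 2 × 168 = 336 states.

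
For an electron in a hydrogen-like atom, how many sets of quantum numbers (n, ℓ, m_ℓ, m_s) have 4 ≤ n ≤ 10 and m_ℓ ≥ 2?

238

Go shell by shell, enumerating (ℓ, m_ℓ) with m_ℓ ≥ 2:
n=4 → 3; n=5 → 6; n=6 → 10; n=7 → 15; n=8 → 21; n=9 → 28; n=10 → 36.
Orbitals: 3 + 6 + 10 + 15 + 21 + 28 + 36 = 119. Including both spin states (m_s = ±1/2) gives 2 × 119 = 238 states.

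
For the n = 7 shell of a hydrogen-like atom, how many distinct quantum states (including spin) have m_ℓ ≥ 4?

The n = 7 shell has ℓ = 0 through 6; check each.
Per ℓ-value: ℓ=4 → 1; ℓ=5 → 2; ℓ=6 → 3.
Orbitals: 1 + 2 + 3 = 6. Each orbital carries two spin states, so 6 × 2 = 12 states.

12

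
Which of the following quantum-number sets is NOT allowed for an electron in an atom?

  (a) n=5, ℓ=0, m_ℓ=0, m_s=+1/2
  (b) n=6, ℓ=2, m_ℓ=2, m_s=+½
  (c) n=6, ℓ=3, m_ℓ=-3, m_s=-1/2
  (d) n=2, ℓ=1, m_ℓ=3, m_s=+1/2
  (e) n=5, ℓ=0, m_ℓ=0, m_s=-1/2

(d) has |m_ℓ| = 3 > ℓ = 1, violating −ℓ ≤ m_ℓ ≤ ℓ.
The remaining sets (a), (b), (c), (e) satisfy all four rules.

(d)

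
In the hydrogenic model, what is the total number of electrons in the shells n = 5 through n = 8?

348

Shell n has n² orbitals: 5²=25 + 6²=36 + 7²=49 + 8²=64 = 174 orbitals.
Two spin states per orbital: 2 × 174 = 348 electrons.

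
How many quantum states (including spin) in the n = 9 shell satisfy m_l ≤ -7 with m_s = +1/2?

Orbitals with m_l ≤ -7, by l: l=7 → 1; l=8 → 2.
Orbitals: 1 + 2 = 3. With m_s fixed to a single value there is one state per orbital, giving 3 states.

3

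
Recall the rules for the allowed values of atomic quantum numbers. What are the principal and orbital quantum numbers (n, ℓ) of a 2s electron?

n = 2, ℓ = 0

The leading integer gives n = 2; the letter 's' means ℓ = 0.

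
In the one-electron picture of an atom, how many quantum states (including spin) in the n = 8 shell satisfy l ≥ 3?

With n = 8 the allowed l are 0, 1, …, 7.
Per l-value: l=3 → 7; l=4 → 9; l=5 → 11; l=6 → 13; l=7 → 15.
Orbitals: 7 + 9 + 11 + 13 + 15 = 55. Each orbital carries two spin states, so 55 × 2 = 110 states.

110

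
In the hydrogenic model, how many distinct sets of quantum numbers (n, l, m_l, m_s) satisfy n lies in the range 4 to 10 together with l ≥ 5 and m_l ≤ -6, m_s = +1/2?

Count contributing orbitals for each principal shell:
n=7 → 1; n=8 → 3; n=9 → 6; n=10 → 10.
Orbitals: 1 + 3 + 6 + 10 = 20. With m_s fixed to +1/2 there is one state per orbital, so 20 states.

20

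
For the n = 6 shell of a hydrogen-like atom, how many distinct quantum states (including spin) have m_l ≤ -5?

The n = 6 shell has l = 0 through 5; check each.
Contributions: l=5 → 1.
Orbitals: 1. Each orbital carries two spin states, so 1 × 2 = 2 states.

2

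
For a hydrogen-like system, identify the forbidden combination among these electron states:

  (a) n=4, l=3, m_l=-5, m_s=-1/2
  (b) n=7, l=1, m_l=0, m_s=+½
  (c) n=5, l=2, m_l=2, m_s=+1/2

(a) has |m_l| = 5 > l = 3, violating −l ≤ m_l ≤ l.
The remaining sets (b), (c) satisfy all four rules.

(a)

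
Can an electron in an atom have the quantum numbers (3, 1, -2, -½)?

The magnetic quantum number must satisfy −l ≤ m_l ≤ l. With l = 1, m_l can only be -1, 0, 1, so m_l = -2 is forbidden.

No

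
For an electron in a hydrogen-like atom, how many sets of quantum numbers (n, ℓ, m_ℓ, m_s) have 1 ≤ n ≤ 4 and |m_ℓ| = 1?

24

For each n in the range, tally the orbitals obeying |m_ℓ| = 1:
n=2 → 2; n=3 → 4; n=4 → 6.
Orbitals: 2 + 4 + 6 = 12. Including both spin states (m_s = ±1/2) gives 2 × 12 = 24 states.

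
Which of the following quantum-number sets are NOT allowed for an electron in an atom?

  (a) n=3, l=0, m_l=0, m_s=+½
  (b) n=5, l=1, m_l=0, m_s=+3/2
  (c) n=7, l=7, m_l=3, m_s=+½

(b) and (c)

(b) has m_s = +3/2, but an electron's spin must be ±1/2.
(c) has l = 7 ≥ n = 7, violating 0 ≤ l ≤ n−1.
The remaining set (a) satisfies all four rules.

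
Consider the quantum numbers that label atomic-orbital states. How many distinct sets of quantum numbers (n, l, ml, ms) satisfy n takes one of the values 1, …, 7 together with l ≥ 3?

For each n in the range, tally the orbitals obeying l ≥ 3:
n=4 → 7; n=5 → 16; n=6 → 27; n=7 → 40.
Orbitals: 7 + 16 + 27 + 40 = 90. Including both spin states (ms = ±1/2) gives 2 × 90 = 180 states.

180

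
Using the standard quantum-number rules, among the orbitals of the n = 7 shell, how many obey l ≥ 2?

The (l, m_l) pairs meeting l ≥ 2 give: l=2 → 5; l=3 → 7; l=4 → 9; l=5 → 11; l=6 → 13.
Total orbitals: 5 + 7 + 9 + 11 + 13 = 45.

45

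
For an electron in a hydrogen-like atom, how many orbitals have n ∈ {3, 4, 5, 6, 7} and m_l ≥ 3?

Work shell by shell — for each n, count the (l, m_l) pairs that satisfy m_l ≥ 3:
n=4 → 1; n=5 → 3; n=6 → 6; n=7 → 10.
Total orbitals: 1 + 3 + 6 + 10 = 20.

20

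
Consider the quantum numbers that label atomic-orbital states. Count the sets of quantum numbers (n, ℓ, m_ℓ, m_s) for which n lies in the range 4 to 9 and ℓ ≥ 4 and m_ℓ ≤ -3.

For each n in the range, tally the orbitals obeying ℓ ≥ 4 and m_ℓ ≤ -3:
n=5 → 2; n=6 → 5; n=7 → 9; n=8 → 14; n=9 → 20.
Orbitals: 2 + 5 + 9 + 14 + 20 = 50. Including both spin states (m_s = ±1/2) gives 2 × 50 = 100 states.

100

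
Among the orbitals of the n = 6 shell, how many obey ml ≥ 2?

10

The n = 6 shell has l = 0 through 5; check each.
Contributions: l=2 → 1; l=3 → 2; l=4 → 3; l=5 → 4.
Total orbitals: 1 + 2 + 3 + 4 = 10.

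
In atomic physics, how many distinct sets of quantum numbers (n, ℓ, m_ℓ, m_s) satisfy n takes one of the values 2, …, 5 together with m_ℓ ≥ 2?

Per-shell orbital counts meeting the constraint:
n=3 → 1; n=4 → 3; n=5 → 6.
Orbitals: 1 + 3 + 6 = 10. Including both spin states (m_s = ±1/2) gives 2 × 10 = 20 states.

20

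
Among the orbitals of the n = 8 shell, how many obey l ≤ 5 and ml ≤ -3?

6

For n = 8, l ranges over 0 … 7.
Orbitals with l ≤ 5 and ml ≤ -3, by l: l=3 → 1; l=4 → 2; l=5 → 3.
Total orbitals: 1 + 2 + 3 = 6.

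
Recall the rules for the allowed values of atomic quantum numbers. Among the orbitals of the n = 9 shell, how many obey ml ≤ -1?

36

Per l-value: l=1 → 1; l=2 → 2; l=3 → 3; l=4 → 4; l=5 → 5; l=6 → 6; l=7 → 7; l=8 → 8.
Total orbitals: 1 + 2 + 3 + 4 + 5 + 6 + 7 + 8 = 36.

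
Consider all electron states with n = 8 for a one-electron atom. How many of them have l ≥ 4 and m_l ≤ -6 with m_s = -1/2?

For n = 8, l ranges over 0 … 7.
Contributions: l=6 → 1; l=7 → 2.
Orbitals: 1 + 2 = 3. With m_s fixed to a single value there is one state per orbital, giving 3 states.

3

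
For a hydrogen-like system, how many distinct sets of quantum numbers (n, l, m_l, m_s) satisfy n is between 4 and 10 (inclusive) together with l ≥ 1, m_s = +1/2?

Per-shell orbital counts meeting the constraint:
n=4 → 15; n=5 → 24; n=6 → 35; n=7 → 48; n=8 → 63; n=9 → 80; n=10 → 99.
Orbitals: 15 + 24 + 35 + 48 + 63 + 80 + 99 = 364. With m_s fixed to +1/2 there is one state per orbital, so 364 states.

364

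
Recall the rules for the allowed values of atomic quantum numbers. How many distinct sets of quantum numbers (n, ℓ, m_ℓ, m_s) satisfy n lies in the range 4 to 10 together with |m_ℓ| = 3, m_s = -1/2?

Count contributing orbitals for each principal shell:
n=4 → 2; n=5 → 4; n=6 → 6; n=7 → 8; n=8 → 10; n=9 → 12; n=10 → 14.
Orbitals: 2 + 4 + 6 + 8 + 10 + 12 + 14 = 56. With m_s fixed to -1/2 there is one state per orbital, so 56 states.

56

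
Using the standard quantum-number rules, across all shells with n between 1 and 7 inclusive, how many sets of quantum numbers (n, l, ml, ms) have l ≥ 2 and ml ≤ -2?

Treat each shell separately and count matching orbitals:
n=3 → 1; n=4 → 3; n=5 → 6; n=6 → 10; n=7 → 15.
Orbitals: 1 + 3 + 6 + 10 + 15 = 35. Including both spin states (ms = ±1/2) gives 2 × 35 = 70 states.

70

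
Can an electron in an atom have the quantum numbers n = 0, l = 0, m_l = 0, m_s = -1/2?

Not allowed

The principal quantum number must be a positive integer (n ≥ 1), but here n = 0.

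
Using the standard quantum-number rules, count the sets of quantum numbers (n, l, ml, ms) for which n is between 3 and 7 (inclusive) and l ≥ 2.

230

Per-shell orbital counts meeting the constraint:
n=3 → 5; n=4 → 12; n=5 → 21; n=6 → 32; n=7 → 45.
Orbitals: 5 + 12 + 21 + 32 + 45 = 115. Including both spin states (ms = ±1/2) gives 2 × 115 = 230 states.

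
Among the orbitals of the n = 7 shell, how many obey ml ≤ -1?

21

Per l-value: l=1 → 1; l=2 → 2; l=3 → 3; l=4 → 4; l=5 → 5; l=6 → 6.
Total orbitals: 1 + 2 + 3 + 4 + 5 + 6 = 21.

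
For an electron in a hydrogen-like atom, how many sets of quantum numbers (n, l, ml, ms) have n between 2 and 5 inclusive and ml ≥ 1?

Go shell by shell, enumerating (l, ml) with ml ≥ 1:
n=2 → 1; n=3 → 3; n=4 → 6; n=5 → 10.
Orbitals: 1 + 3 + 6 + 10 = 20. Including both spin states (ms = ±1/2) gives 2 × 20 = 40 states.

40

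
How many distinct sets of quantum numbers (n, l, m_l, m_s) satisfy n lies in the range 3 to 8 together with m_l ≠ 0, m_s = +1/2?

Count contributing orbitals for each principal shell:
n=3 → 6; n=4 → 12; n=5 → 20; n=6 → 30; n=7 → 42; n=8 → 56.
Orbitals: 6 + 12 + 20 + 30 + 42 + 56 = 166. With m_s fixed to +1/2 there is one state per orbital, so 166 states.

166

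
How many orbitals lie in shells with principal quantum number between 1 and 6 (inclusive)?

91

Shell n has n² orbitals: 1²=1 + 2²=4 + 3²=9 + 4²=16 + 5²=25 + 6²=36 = 91 orbitals.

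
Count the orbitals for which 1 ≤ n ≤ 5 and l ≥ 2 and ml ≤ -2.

Work shell by shell — for each n, count the (l, ml) pairs that satisfy l ≥ 2 and ml ≤ -2:
n=3 → 1; n=4 → 3; n=5 → 6.
Total orbitals: 1 + 3 + 6 = 10.

10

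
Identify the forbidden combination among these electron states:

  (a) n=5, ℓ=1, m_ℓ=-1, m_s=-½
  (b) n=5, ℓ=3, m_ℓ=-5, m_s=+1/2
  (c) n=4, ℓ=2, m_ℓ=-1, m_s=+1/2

(b) has |m_ℓ| = 5 > ℓ = 3, violating −ℓ ≤ m_ℓ ≤ ℓ.
The remaining sets (a), (c) satisfy all four rules.

(b)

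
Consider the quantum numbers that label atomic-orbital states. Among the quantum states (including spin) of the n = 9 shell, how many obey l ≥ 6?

90

The n = 9 shell has l = 0 through 8; check each.
Orbitals with l ≥ 6, by l: l=6 → 13; l=7 → 15; l=8 → 17.
Orbitals: 13 + 15 + 17 = 45. Each orbital carries two spin states, so 45 × 2 = 90 states.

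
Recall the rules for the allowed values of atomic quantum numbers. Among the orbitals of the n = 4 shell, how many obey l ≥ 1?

15

With n = 4 the allowed l are 0, 1, …, 3.
The (l, ml) pairs meeting l ≥ 1 give: l=1 → 3; l=2 → 5; l=3 → 7.
Total orbitals: 3 + 5 + 7 = 15.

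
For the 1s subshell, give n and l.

The leading integer gives n = 1; the letter 's' means l = 0.

n = 1, l = 0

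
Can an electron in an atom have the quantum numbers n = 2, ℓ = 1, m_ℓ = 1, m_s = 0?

The spin quantum number for an electron can only be m_s = +1/2 or −1/2; m_s = 0 is not one of those.

Not allowed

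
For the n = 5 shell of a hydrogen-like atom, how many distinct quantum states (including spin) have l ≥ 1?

48

The (l, m_l) pairs meeting l ≥ 1 give: l=1 → 3; l=2 → 5; l=3 → 7; l=4 → 9.
Orbitals: 3 + 5 + 7 + 9 = 24. Each orbital carries two spin states, so 24 × 2 = 48 states.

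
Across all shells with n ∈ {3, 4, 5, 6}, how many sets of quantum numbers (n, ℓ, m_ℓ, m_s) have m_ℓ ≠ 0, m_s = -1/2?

Work shell by shell — for each n, count the (ℓ, m_ℓ) pairs that satisfy m_ℓ ≠ 0:
n=3 → 6; n=4 → 12; n=5 → 20; n=6 → 30.
Orbitals: 6 + 12 + 20 + 30 = 68. With m_s fixed to -1/2 there is one state per orbital, so 68 states.

68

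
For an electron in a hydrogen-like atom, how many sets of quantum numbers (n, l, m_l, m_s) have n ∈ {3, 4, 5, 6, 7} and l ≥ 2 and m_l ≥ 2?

Treat each shell separately and count matching orbitals:
n=3 → 1; n=4 → 3; n=5 → 6; n=6 → 10; n=7 → 15.
Orbitals: 1 + 3 + 6 + 10 + 15 = 35. Including both spin states (m_s = ±1/2) gives 2 × 35 = 70 states.

70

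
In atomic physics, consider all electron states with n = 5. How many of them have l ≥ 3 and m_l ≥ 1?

For n = 5, l ranges over 0 … 4.
The (l, m_l) pairs meeting l ≥ 3 and m_l ≥ 1 give: l=3 → 3; l=4 → 4.
Orbitals: 3 + 4 = 7. Each orbital carries two spin states, so 7 × 2 = 14 states.

14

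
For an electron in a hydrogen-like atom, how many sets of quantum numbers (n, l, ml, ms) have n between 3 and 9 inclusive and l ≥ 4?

350

Work shell by shell — for each n, count the (l, ml) pairs that satisfy l ≥ 4:
n=5 → 9; n=6 → 20; n=7 → 33; n=8 → 48; n=9 → 65.
Orbitals: 9 + 20 + 33 + 48 + 65 = 175. Including both spin states (ms = ±1/2) gives 2 × 175 = 350 states.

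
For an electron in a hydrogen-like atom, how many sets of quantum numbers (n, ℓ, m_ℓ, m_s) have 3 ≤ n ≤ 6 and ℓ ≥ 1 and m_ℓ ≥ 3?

20

For each n in the range, tally the orbitals obeying ℓ ≥ 1 and m_ℓ ≥ 3:
n=4 → 1; n=5 → 3; n=6 → 6.
Orbitals: 1 + 3 + 6 = 10. Including both spin states (m_s = ±1/2) gives 2 × 10 = 20 states.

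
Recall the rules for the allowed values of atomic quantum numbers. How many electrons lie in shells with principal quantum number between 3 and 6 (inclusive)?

Shell n has n² orbitals: 3²=9 + 4²=16 + 5²=25 + 6²=36 = 86 orbitals.
Two spin states per orbital: 2 × 86 = 172 electrons.

172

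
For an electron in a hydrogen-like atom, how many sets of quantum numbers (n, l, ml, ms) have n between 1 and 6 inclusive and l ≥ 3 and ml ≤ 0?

56

Work shell by shell — for each n, count the (l, ml) pairs that satisfy l ≥ 3 and ml ≤ 0:
n=4 → 4; n=5 → 9; n=6 → 15.
Orbitals: 4 + 9 + 15 = 28. Including both spin states (ms = ±1/2) gives 2 × 28 = 56 states.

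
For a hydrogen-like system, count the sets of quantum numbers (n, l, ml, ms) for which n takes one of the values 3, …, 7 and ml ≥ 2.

70

Count contributing orbitals for each principal shell:
n=3 → 1; n=4 → 3; n=5 → 6; n=6 → 10; n=7 → 15.
Orbitals: 1 + 3 + 6 + 10 + 15 = 35. Including both spin states (ms = ±1/2) gives 2 × 35 = 70 states.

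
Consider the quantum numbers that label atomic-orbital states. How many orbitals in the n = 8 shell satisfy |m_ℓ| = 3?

10

For n = 8, ℓ ranges over 0 … 7.
Contributions: ℓ=3 → 2; ℓ=4 → 2; ℓ=5 → 2; ℓ=6 → 2; ℓ=7 → 2.
Total orbitals: 2 + 2 + 2 + 2 + 2 = 10.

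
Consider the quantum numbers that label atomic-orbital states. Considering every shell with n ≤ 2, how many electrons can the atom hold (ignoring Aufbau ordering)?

10

Total orbitals = 1² + 2² = 5. Doubling for spin gives 10 electrons.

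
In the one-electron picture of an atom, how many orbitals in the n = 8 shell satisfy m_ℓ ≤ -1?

28

The n = 8 shell has ℓ = 0 through 7; check each.
Contributions: ℓ=1 → 1; ℓ=2 → 2; ℓ=3 → 3; ℓ=4 → 4; ℓ=5 → 5; ℓ=6 → 6; ℓ=7 → 7.
Total orbitals: 1 + 2 + 3 + 4 + 5 + 6 + 7 = 28.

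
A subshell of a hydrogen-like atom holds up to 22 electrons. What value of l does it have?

l = 5 (h)

2(2l+1) = 22 ⇒ 2l+1 = 11 ⇒ l = 5.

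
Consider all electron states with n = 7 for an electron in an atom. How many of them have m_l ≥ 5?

For n = 7, l ranges over 0 … 6.
The (l, m_l) pairs meeting m_l ≥ 5 give: l=5 → 1; l=6 → 2.
Orbitals: 1 + 2 = 3. Each orbital carries two spin states, so 3 × 2 = 6 states.

6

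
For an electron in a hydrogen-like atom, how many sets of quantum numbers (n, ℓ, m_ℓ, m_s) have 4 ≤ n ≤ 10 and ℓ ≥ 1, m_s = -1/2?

364

Go shell by shell, enumerating (ℓ, m_ℓ) with ℓ ≥ 1:
n=4 → 15; n=5 → 24; n=6 → 35; n=7 → 48; n=8 → 63; n=9 → 80; n=10 → 99.
Orbitals: 15 + 24 + 35 + 48 + 63 + 80 + 99 = 364. With m_s fixed to -1/2 there is one state per orbital, so 364 states.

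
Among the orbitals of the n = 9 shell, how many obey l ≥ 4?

Go through l = 0, …, 8 (the values permitted for n = 9).
Orbitals with l ≥ 4, by l: l=4 → 9; l=5 → 11; l=6 → 13; l=7 → 15; l=8 → 17.
Total orbitals: 9 + 11 + 13 + 15 + 17 = 65.

65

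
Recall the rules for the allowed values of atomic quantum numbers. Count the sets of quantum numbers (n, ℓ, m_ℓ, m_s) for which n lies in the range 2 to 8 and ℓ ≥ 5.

Work shell by shell — for each n, count the (ℓ, m_ℓ) pairs that satisfy ℓ ≥ 5:
n=6 → 11; n=7 → 24; n=8 → 39.
Orbitals: 11 + 24 + 39 = 74. Including both spin states (m_s = ±1/2) gives 2 × 74 = 148 states.

148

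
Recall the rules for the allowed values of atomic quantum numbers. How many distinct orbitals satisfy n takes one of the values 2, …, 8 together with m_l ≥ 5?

Count contributing orbitals for each principal shell:
n=6 → 1; n=7 → 3; n=8 → 6.
Total orbitals: 1 + 3 + 6 = 10.

10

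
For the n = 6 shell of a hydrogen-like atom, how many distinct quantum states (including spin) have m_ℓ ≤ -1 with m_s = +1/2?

With n = 6 the allowed ℓ are 0, 1, …, 5.
The (ℓ, m_ℓ) pairs meeting m_ℓ ≤ -1 give: ℓ=1 → 1; ℓ=2 → 2; ℓ=3 → 3; ℓ=4 → 4; ℓ=5 → 5.
Orbitals: 1 + 2 + 3 + 4 + 5 = 15. With m_s fixed to a single value there is one state per orbital, giving 15 states.

15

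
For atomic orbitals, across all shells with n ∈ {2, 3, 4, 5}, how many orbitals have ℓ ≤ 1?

Work shell by shell — for each n, count the (ℓ, m_ℓ) pairs that satisfy ℓ ≤ 1:
n=2 → 4; n=3 → 4; n=4 → 4; n=5 → 4.
Total orbitals: 4 + 4 + 4 + 4 = 16.

16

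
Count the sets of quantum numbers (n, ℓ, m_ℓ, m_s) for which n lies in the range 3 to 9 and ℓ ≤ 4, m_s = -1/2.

150

Go shell by shell, enumerating (ℓ, m_ℓ) with ℓ ≤ 4:
n=3 → 9; n=4 → 16; n=5 → 25; n=6 → 25; n=7 → 25; n=8 → 25; n=9 → 25.
Orbitals: 9 + 16 + 25 + 25 + 25 + 25 + 25 = 150. With m_s fixed to -1/2 there is one state per orbital, so 150 states.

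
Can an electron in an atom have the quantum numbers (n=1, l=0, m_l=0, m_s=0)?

Invalid

The spin quantum number for an electron can only be m_s = +1/2 or −1/2; m_s = 0 is not one of those.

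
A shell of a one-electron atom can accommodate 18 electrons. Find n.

2n² = 18 ⇒ n² = 9 ⇒ n = 3.

n = 3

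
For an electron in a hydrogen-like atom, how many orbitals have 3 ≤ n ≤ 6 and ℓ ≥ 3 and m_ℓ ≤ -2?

Treat each shell separately and count matching orbitals:
n=4 → 2; n=5 → 5; n=6 → 9.
Total orbitals: 2 + 5 + 9 = 16.

16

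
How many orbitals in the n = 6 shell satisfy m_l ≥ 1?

15

The n = 6 shell has l = 0 through 5; check each.
The (l, m_l) pairs meeting m_l ≥ 1 give: l=1 → 1; l=2 → 2; l=3 → 3; l=4 → 4; l=5 → 5.
Total orbitals: 1 + 2 + 3 + 4 + 5 = 15.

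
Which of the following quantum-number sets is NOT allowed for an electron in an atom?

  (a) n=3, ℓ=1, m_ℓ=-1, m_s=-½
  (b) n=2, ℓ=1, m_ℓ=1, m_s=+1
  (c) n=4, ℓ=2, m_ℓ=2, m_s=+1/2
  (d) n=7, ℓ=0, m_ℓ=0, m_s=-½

(b)

(b) has m_s = +1, but an electron's spin must be ±1/2.
The remaining sets (a), (c), (d) satisfy all four rules.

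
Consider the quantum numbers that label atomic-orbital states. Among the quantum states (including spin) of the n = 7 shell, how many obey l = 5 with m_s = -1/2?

The n = 7 shell has l = 0 through 6; check each.
Contributions: l=5 → 11.
Orbitals: 11. With m_s fixed to a single value there is one state per orbital, giving 11 states.

11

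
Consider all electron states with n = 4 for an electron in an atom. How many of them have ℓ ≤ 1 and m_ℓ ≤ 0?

6

For n = 4, ℓ ranges over 0 … 3.
Per ℓ-value: ℓ=0 → 1; ℓ=1 → 2.
Orbitals: 1 + 2 = 3. Each orbital carries two spin states, so 3 × 2 = 6 states.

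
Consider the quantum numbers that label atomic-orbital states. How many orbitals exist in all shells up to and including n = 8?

Total orbitals = 1² + 2² + 3² + 4² + 5² + 6² + 7² + 8² = 204.

204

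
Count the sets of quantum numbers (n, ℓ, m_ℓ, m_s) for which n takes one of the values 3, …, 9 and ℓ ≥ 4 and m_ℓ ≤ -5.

Go shell by shell, enumerating (ℓ, m_ℓ) with ℓ ≥ 4 and m_ℓ ≤ -5:
n=6 → 1; n=7 → 3; n=8 → 6; n=9 → 10.
Orbitals: 1 + 3 + 6 + 10 = 20. Including both spin states (m_s = ±1/2) gives 2 × 20 = 40 states.

40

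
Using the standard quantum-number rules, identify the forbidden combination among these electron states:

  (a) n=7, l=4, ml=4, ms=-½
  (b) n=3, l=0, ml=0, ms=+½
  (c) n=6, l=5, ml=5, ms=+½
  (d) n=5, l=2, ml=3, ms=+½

(d)

(d) has |ml| = 3 > l = 2, violating −l ≤ ml ≤ l.
The remaining sets (a), (b), (c) satisfy all four rules.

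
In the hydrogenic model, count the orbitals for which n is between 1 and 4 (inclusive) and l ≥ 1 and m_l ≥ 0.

For each n in the range, tally the orbitals obeying l ≥ 1 and m_l ≥ 0:
n=2 → 2; n=3 → 5; n=4 → 9.
Total orbitals: 2 + 5 + 9 = 16.

16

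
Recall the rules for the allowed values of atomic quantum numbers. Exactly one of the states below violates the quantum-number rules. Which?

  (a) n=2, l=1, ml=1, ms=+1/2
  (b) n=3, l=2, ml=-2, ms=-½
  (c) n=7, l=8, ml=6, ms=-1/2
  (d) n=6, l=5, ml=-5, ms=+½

(c) has l = 8 ≥ n = 7, violating 0 ≤ l ≤ n−1.
The remaining sets (a), (b), (d) satisfy all four rules.

(c)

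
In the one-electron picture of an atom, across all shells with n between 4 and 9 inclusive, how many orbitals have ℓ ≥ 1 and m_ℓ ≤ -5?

20

Treat each shell separately and count matching orbitals:
n=6 → 1; n=7 → 3; n=8 → 6; n=9 → 10.
Total orbitals: 1 + 3 + 6 + 10 = 20.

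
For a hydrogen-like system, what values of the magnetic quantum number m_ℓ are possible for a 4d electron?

-2, -1, 0, 1, 2

The 4d subshell has ℓ = 2, and m_ℓ takes every integer from −ℓ to +ℓ. With ℓ = 2 that gives the 5 values -2, -1, 0, 1, 2.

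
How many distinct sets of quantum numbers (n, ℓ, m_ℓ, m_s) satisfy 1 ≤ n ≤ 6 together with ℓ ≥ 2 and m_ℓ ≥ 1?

For each n in the range, tally the orbitals obeying ℓ ≥ 2 and m_ℓ ≥ 1:
n=3 → 2; n=4 → 5; n=5 → 9; n=6 → 14.
Orbitals: 2 + 5 + 9 + 14 = 30. Including both spin states (m_s = ±1/2) gives 2 × 30 = 60 states.

60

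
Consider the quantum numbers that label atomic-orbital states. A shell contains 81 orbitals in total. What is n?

n = 9

n² = 81 ⇒ n = 9.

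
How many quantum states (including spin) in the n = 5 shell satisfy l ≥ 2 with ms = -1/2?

The n = 5 shell has l = 0 through 4; check each.
The (l, ml) pairs meeting l ≥ 2 give: l=2 → 5; l=3 → 7; l=4 → 9.
Orbitals: 5 + 7 + 9 = 21. With ms fixed to a single value there is one state per orbital, giving 21 states.

21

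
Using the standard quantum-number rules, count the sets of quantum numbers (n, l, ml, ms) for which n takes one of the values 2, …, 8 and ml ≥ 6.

8

Treat each shell separately and count matching orbitals:
n=7 → 1; n=8 → 3.
Orbitals: 1 + 3 = 4. Including both spin states (ms = ±1/2) gives 2 × 4 = 8 states.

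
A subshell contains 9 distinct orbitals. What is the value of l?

2l+1 = 9 gives l = 4.

l = 4 (g)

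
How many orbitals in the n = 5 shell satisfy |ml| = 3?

Orbitals with |ml| = 3, by l: l=3 → 2; l=4 → 2.
Total orbitals: 2 + 2 = 4.

4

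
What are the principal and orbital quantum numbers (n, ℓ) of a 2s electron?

The leading integer gives n = 2; the letter 's' means ℓ = 0.

n = 2, ℓ = 0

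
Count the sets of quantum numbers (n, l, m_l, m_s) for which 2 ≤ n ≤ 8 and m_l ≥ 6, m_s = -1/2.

4

For each n in the range, tally the orbitals obeying m_l ≥ 6:
n=7 → 1; n=8 → 3.
Orbitals: 1 + 3 = 4. With m_s fixed to -1/2 there is one state per orbital, so 4 states.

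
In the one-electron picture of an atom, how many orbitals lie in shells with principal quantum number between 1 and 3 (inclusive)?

Shell n has n² orbitals: 1²=1 + 2²=4 + 3²=9 = 14 orbitals.

14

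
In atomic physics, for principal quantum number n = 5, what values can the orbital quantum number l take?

l is an integer with 0 ≤ l ≤ n−1, so for n = 5: l = 0, 1, 2, 3, 4.

0, 1, 2, 3, 4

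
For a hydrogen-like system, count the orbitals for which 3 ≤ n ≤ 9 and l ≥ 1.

Count contributing orbitals for each principal shell:
n=3 → 8; n=4 → 15; n=5 → 24; n=6 → 35; n=7 → 48; n=8 → 63; n=9 → 80.
Total orbitals: 8 + 15 + 24 + 35 + 48 + 63 + 80 = 273.

273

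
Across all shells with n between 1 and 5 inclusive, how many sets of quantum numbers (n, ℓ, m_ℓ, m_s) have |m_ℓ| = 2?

24

For each n in the range, tally the orbitals obeying |m_ℓ| = 2:
n=3 → 2; n=4 → 4; n=5 → 6.
Orbitals: 2 + 4 + 6 = 12. Including both spin states (m_s = ±1/2) gives 2 × 12 = 24 states.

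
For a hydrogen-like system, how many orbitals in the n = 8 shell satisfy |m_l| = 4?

8

Go through l = 0, …, 7 (the values permitted for n = 8).
The (l, m_l) pairs meeting |m_l| = 4 give: l=4 → 2; l=5 → 2; l=6 → 2; l=7 → 2.
Total orbitals: 2 + 2 + 2 + 2 = 8.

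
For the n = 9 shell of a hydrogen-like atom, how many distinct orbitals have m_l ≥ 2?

The n = 9 shell has l = 0 through 8; check each.
Contributions: l=2 → 1; l=3 → 2; l=4 → 3; l=5 → 4; l=6 → 5; l=7 → 6; l=8 → 7.
Total orbitals: 1 + 2 + 3 + 4 + 5 + 6 + 7 = 28.

28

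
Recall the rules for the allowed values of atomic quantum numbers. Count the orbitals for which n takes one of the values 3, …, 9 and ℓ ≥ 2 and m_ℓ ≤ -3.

56

For each n in the range, tally the orbitals obeying ℓ ≥ 2 and m_ℓ ≤ -3:
n=4 → 1; n=5 → 3; n=6 → 6; n=7 → 10; n=8 → 15; n=9 → 21.
Total orbitals: 1 + 3 + 6 + 10 + 15 + 21 = 56.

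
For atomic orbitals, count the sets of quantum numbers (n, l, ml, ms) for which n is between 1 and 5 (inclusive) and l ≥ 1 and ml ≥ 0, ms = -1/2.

Work shell by shell — for each n, count the (l, ml) pairs that satisfy l ≥ 1 and ml ≥ 0:
n=2 → 2; n=3 → 5; n=4 → 9; n=5 → 14.
Orbitals: 2 + 5 + 9 + 14 = 30. With ms fixed to -1/2 there is one state per orbital, so 30 states.

30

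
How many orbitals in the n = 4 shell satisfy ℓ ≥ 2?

Per ℓ-value: ℓ=2 → 5; ℓ=3 → 7.
Total orbitals: 5 + 7 = 12.

12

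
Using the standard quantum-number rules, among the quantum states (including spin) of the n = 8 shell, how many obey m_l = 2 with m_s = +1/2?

6

The n = 8 shell has l = 0 through 7; check each.
Orbitals with m_l = 2, by l: l=2 → 1; l=3 → 1; l=4 → 1; l=5 → 1; l=6 → 1; l=7 → 1.
Orbitals: 1 + 1 + 1 + 1 + 1 + 1 = 6. With m_s fixed to a single value there is one state per orbital, giving 6 states.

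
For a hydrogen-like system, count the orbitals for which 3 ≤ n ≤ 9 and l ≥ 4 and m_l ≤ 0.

95

Count contributing orbitals for each principal shell:
n=5 → 5; n=6 → 11; n=7 → 18; n=8 → 26; n=9 → 35.
Total orbitals: 5 + 11 + 18 + 26 + 35 = 95.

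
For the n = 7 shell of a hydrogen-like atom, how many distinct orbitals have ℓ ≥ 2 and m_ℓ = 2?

5

Go through ℓ = 0, …, 6 (the values permitted for n = 7).
Per ℓ-value: ℓ=2 → 1; ℓ=3 → 1; ℓ=4 → 1; ℓ=5 → 1; ℓ=6 → 1.
Total orbitals: 1 + 1 + 1 + 1 + 1 = 5.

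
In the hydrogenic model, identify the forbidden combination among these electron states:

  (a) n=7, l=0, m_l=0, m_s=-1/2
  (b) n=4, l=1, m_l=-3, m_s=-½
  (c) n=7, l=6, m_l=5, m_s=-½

(b) has |m_l| = 3 > l = 1, violating −l ≤ m_l ≤ l.
The remaining sets (a), (c) satisfy all four rules.

(b)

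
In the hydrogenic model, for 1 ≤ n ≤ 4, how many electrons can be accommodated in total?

60

Total orbitals = 1² + 2² + 3² + 4² = 30. Doubling for spin gives 60 electrons.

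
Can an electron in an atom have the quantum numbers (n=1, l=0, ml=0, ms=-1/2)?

Yes

n = 1 is a positive integer. l = 0 satisfies 0 ≤ l ≤ n−1 = 0. ml = 0 lies in the range −l … +l (here 0). ms = -1/2 is one of ±1/2.
All four constraints are satisfied.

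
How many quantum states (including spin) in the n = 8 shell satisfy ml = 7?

Go through l = 0, …, 7 (the values permitted for n = 8).
Orbitals with ml = 7, by l: l=7 → 1.
Orbitals: 1. Each orbital carries two spin states, so 1 × 2 = 2 states.

2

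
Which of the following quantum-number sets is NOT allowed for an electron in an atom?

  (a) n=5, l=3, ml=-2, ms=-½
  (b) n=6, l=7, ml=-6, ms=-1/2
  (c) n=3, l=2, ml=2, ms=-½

(b) has l = 7 ≥ n = 6, violating 0 ≤ l ≤ n−1.
The remaining sets (a), (c) satisfy all four rules.

(b)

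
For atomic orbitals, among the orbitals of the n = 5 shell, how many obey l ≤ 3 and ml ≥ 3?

1

With n = 5 the allowed l are 0, 1, …, 4.
Contributions: l=3 → 1.
Total orbitals: 1.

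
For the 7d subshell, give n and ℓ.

The leading integer gives n = 7; the letter 'd' means ℓ = 2.

n = 7, ℓ = 2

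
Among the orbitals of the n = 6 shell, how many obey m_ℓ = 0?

For n = 6, ℓ ranges over 0 … 5.
Per ℓ-value: ℓ=0 → 1; ℓ=1 → 1; ℓ=2 → 1; ℓ=3 → 1; ℓ=4 → 1; ℓ=5 → 1.
Total orbitals: 1 + 1 + 1 + 1 + 1 + 1 = 6.

6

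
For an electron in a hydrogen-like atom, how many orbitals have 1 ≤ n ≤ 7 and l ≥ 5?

For each n in the range, tally the orbitals obeying l ≥ 5:
n=6 → 11; n=7 → 24.
Total orbitals: 11 + 24 = 35.

35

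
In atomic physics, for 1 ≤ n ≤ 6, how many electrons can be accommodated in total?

182

Total orbitals = 1² + 2² + 3² + 4² + 5² + 6² = 91. Doubling for spin gives 182 electrons.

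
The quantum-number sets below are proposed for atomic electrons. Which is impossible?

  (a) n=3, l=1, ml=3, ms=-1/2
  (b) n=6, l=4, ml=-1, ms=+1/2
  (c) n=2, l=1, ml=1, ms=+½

(a) has |ml| = 3 > l = 1, violating −l ≤ ml ≤ l.
The remaining sets (b), (c) satisfy all four rules.

(a)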